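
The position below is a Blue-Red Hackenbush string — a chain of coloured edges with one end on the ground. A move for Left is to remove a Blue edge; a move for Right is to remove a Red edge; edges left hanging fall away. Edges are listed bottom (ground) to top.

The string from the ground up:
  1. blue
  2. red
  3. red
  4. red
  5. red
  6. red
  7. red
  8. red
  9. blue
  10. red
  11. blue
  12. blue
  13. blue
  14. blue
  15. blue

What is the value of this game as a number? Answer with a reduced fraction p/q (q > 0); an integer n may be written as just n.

191/16384

step 1: add blue to get b; options L={ 0 } R={ (no moves) } ⇒ 1
step 2: add red to get br; options L={ 0 } R={ 1 } ⇒ 1/2
step 3: add red to get brr; options L={ 0 } R={ 1/2 1 } ⇒ 1/4
step 4: add red to get brrr; options L={ 0 } R={ 1/4 1/2 1 } ⇒ 1/8
step 5: add red to get brrrr; options L={ 0 } R={ 1/8 1/4 1/2 1 } ⇒ 1/16
step 6: add red to get brrrrr; options L={ 0 } R={ 1/16 1/8 1/4 1/2 1 } ⇒ 1/32
step 7: add red to get brrrrrr; options L={ 0 } R={ 1/32 1/16 1/8 1/4 1/2 1 } ⇒ 1/64
step 8: add red to get brrrrrrr; options L={ 0 } R={ 1/64 1/32 1/16 1/8 1/4 1/2 1 } ⇒ 1/128
step 9: add blue to get brrrrrrrb; options L={ 0 1/128 } R={ 1/64 1/32 1/16 1/8 1/4 1/2 1 } ⇒ 3/256
step 10: add red to get brrrrrrrbr; options L={ 0 1/128 } R={ 3/256 1/64 1/32 1/16 1/8 1/4 1/2 1 } ⇒ 5/512
step 11: add blue to get brrrrrrrbrb; options L={ 0 1/128 5/512 } R={ 3/256 1/64 1/32 1/16 1/8 1/4 1/2 1 } ⇒ 11/1024
step 12: add blue to get brrrrrrrbrbb; options L={ 0 1/128 5/512 11/1024 } R={ 3/256 1/64 1/32 1/16 1/8 1/4 1/2 1 } ⇒ 23/2048
step 13: add blue to get brrrrrrrbrbbb; options L={ 0 1/128 5/512 11/1024 23/2048 } R={ 3/256 1/64 1/32 1/16 1/8 1/4 1/2 1 } ⇒ 47/4096
step 14: add blue to get brrrrrrrbrbbbb; options L={ 0 1/128 5/512 11/1024 23/2048 47/4096 } R={ 3/256 1/64 1/32 1/16 1/8 1/4 1/2 1 } ⇒ 95/8192
step 15: add blue to get brrrrrrrbrbbbbb; options L={ 0 1/128 5/512 11/1024 23/2048 47/4096 95/8192 } R={ 3/256 1/64 1/32 1/16 1/8 1/4 1/2 1 } ⇒ 191/16384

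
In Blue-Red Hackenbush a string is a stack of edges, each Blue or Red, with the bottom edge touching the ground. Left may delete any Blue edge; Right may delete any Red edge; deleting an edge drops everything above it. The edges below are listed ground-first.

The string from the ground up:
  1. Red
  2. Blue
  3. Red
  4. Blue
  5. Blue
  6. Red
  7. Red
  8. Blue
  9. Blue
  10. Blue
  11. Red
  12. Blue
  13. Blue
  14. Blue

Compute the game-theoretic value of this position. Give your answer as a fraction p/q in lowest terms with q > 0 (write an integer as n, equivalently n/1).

-4881/8192

Build g(s[:k]) for k = 1..14, string s = Red Blue Red Blue Blue Red Red Blue Blue Blue Red Blue Blue Blue.
1 of 14 · R · max L −∞ · min R 0 = -1
2 of 14 · RB · max L -1 · min R 0 = -1/2
3 of 14 · RBR · max L -1 · min R -1/2 = -3/4
4 of 14 · RBRB · max L -3/4 · min R -1/2 = -5/8
5 of 14 · RBRBB · max L -5/8 · min R -1/2 = -9/16
6 of 14 · RBRBBR · max L -5/8 · min R -9/16 = -19/32
7 of 14 · RBRBBRR · max L -5/8 · min R -19/32 = -39/64
8 of 14 · RBRBBRRB · max L -39/64 · min R -19/32 = -77/128
9 of 14 · RBRBBRRBB · max L -77/128 · min R -19/32 = -153/256
10 of 14 · RBRBBRRBBB · max L -153/256 · min R -19/32 = -305/512
11 of 14 · RBRBBRRBBBR · max L -153/256 · min R -305/512 = -611/1024
12 of 14 · RBRBBRRBBBRB · max L -611/1024 · min R -305/512 = -1221/2048
13 of 14 · RBRBBRRBBBRBB · max L -1221/2048 · min R -305/512 = -2441/4096
14 of 14 · RBRBBRRBBBRBBB · max L -2441/4096 · min R -305/512 = -4881/8192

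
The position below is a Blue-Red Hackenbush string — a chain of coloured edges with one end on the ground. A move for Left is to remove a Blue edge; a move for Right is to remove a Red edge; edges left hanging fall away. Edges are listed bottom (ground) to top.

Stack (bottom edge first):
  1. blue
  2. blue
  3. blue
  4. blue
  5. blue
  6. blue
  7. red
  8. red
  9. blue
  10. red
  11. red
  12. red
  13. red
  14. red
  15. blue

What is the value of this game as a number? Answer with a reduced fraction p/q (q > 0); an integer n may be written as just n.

1 of 15 · b · max L 0 · min R +∞ => 1
2 of 15 · bb · max L 1 · min R +∞ => 2
3 of 15 · bbb · max L 2 · min R +∞ => 3
4 of 15 · bbbb · max L 3 · min R +∞ => 4
5 of 15 · bbbbb · max L 4 · min R +∞ => 5
6 of 15 · bbbbbb · max L 5 · min R +∞ => 6
7 of 15 · bbbbbbr · max L 5 · min R 6 => 11/2
8 of 15 · bbbbbbrr · max L 5 · min R 11/2 => 21/4
9 of 15 · bbbbbbrrb · max L 21/4 · min R 11/2 => 43/8
10 of 15 · bbbbbbrrbr · max L 21/4 · min R 43/8 => 85/16
11 of 15 · bbbbbbrrbrr · max L 21/4 · min R 85/16 => 169/32
12 of 15 · bbbbbbrrbrrr · max L 21/4 · min R 169/32 => 337/64
13 of 15 · bbbbbbrrbrrrr · max L 21/4 · min R 337/64 => 673/128
14 of 15 · bbbbbbrrbrrrrr · max L 21/4 · min R 673/128 => 1345/256
15 of 15 · bbbbbbrrbrrrrrb · max L 1345/256 · min R 673/128 => 2691/512

2691/512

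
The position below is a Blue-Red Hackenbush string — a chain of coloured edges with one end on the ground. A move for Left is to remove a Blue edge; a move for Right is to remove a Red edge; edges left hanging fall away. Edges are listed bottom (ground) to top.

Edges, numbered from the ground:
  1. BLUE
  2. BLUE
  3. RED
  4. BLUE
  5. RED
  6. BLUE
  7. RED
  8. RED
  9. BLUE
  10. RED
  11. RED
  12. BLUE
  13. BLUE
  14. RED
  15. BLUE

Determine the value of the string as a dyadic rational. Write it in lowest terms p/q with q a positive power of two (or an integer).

Build val(s[:k]) for k = 1..15, string s = BLUE BLUE RED BLUE RED BLUE RED RED BLUE RED RED BLUE BLUE RED BLUE.
1 of 15 · B · max L 0 · min R +∞ -> 1
2 of 15 · BB · max L 1 · min R +∞ -> 2
3 of 15 · BBR · max L 1 · min R 2 -> 3/2
4 of 15 · BBRB · max L 3/2 · min R 2 -> 7/4
5 of 15 · BBRBR · max L 3/2 · min R 7/4 -> 13/8
6 of 15 · BBRBRB · max L 13/8 · min R 7/4 -> 27/16
7 of 15 · BBRBRBR · max L 13/8 · min R 27/16 -> 53/32
8 of 15 · BBRBRBRR · max L 13/8 · min R 53/32 -> 105/64
9 of 15 · BBRBRBRRB · max L 105/64 · min R 53/32 -> 211/128
10 of 15 · BBRBRBRRBR · max L 105/64 · min R 211/128 -> 421/256
11 of 15 · BBRBRBRRBRR · max L 105/64 · min R 421/256 -> 841/512
12 of 15 · BBRBRBRRBRRB · max L 841/512 · min R 421/256 -> 1683/1024
13 of 15 · BBRBRBRRBRRBB · max L 1683/1024 · min R 421/256 -> 3367/2048
14 of 15 · BBRBRBRRBRRBBR · max L 1683/1024 · min R 3367/2048 -> 6733/4096
15 of 15 · BBRBRBRRBRRBBRB · max L 6733/4096 · min R 3367/2048 -> 13467/8192

13467/8192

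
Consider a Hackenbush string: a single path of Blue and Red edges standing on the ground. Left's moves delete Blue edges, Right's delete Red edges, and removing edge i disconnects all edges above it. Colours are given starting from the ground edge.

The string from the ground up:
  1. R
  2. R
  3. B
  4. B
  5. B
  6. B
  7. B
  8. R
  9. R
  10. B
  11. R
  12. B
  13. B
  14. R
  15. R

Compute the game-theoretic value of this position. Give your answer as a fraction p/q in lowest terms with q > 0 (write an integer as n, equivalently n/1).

Build value(s[:k]) for k = 1..15, string s = R R B B B B B R R B R B B R R.
step 1: add R to get R; options L={  } R={ 0 } => -1
step 2: add R to get RR; options L={  } R={ -1,0 } => -2
step 3: add B to get RRB; options L={ -2 } R={ -1,0 } => -3/2
step 4: add B to get RRBB; options L={ -2,-3/2 } R={ -1,0 } => -5/4
step 5: add B to get RRBBB; options L={ -2,-3/2,-5/4 } R={ -1,0 } => -9/8
step 6: add B to get RRBBBB; options L={ -2,-3/2,-5/4,-9/8 } R={ -1,0 } => -17/16
step 7: add B to get RRBBBBB; options L={ -2,-3/2,-5/4,-9/8,-17/16 } R={ -1,0 } => -33/32
step 8: add R to get RRBBBBBR; options L={ -2,-3/2,-5/4,-9/8,-17/16 } R={ -33/32,-1,0 } => -67/64
step 9: add R to get RRBBBBBRR; options L={ -2,-3/2,-5/4,-9/8,-17/16 } R={ -67/64,-33/32,-1,0 } => -135/128
step 10: add B to get RRBBBBBRRB; options L={ -2,-3/2,-5/4,-9/8,-17/16,-135/128 } R={ -67/64,-33/32,-1,0 } => -269/256
step 11: add R to get RRBBBBBRRBR; options L={ -2,-3/2,-5/4,-9/8,-17/16,-135/128 } R={ -269/256,-67/64,-33/32,-1,0 } => -539/512
step 12: add B to get RRBBBBBRRBRB; options L={ -2,-3/2,-5/4,-9/8,-17/16,-135/128,-539/512 } R={ -269/256,-67/64,-33/32,-1,0 } => -1077/1024
step 13: add B to get RRBBBBBRRBRBB; options L={ -2,-3/2,-5/4,-9/8,-17/16,-135/128,-539/512,-1077/1024 } R={ -269/256,-67/64,-33/32,-1,0 } => -2153/2048
step 14: add R to get RRBBBBBRRBRBBR; options L={ -2,-3/2,-5/4,-9/8,-17/16,-135/128,-539/512,-1077/1024 } R={ -2153/2048,-269/256,-67/64,-33/32,-1,0 } => -4307/4096
step 15: add R to get RRBBBBBRRBRBBRR; options L={ -2,-3/2,-5/4,-9/8,-17/16,-135/128,-539/512,-1077/1024 } R={ -4307/4096,-2153/2048,-269/256,-67/64,-33/32,-1,0 } => -8615/8192

-8615/8192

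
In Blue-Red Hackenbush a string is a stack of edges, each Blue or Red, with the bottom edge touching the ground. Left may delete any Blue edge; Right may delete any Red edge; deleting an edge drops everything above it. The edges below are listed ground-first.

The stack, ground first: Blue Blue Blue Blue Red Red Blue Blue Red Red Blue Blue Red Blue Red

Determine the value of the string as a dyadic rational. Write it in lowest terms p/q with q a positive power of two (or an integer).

6965/2048

Recurse on prefixes of the 15-edge string Blue Blue Blue Blue Red Red Blue Blue Red Red Blue Blue Red Blue Red:
edge 1 of 15 (Blue): { 0 | — } — 1
edge 2 of 15 (Blue): { 0, 1 | — } — 2
edge 3 of 15 (Blue): { 0, 1, 2 | — } — 3
edge 4 of 15 (Blue): { 0, 1, 2, 3 | — } — 4
edge 5 of 15 (Red): { 0, 1, 2, 3 | 4 } — 7/2
edge 6 of 15 (Red): { 0, 1, 2, 3 | 7/2, 4 } — 13/4
edge 7 of 15 (Blue): { 0, 1, 2, 3, 13/4 | 7/2, 4 } — 27/8
edge 8 of 15 (Blue): { 0, 1, 2, 3, 13/4, 27/8 | 7/2, 4 } — 55/16
edge 9 of 15 (Red): { 0, 1, 2, 3, 13/4, 27/8 | 55/16, 7/2, 4 } — 109/32
edge 10 of 15 (Red): { 0, 1, 2, 3, 13/4, 27/8 | 109/32, 55/16, 7/2, 4 } — 217/64
edge 11 of 15 (Blue): { 0, 1, 2, 3, 13/4, 27/8, 217/64 | 109/32, 55/16, 7/2, 4 } — 435/128
edge 12 of 15 (Blue): { 0, 1, 2, 3, 13/4, 27/8, 217/64, 435/128 | 109/32, 55/16, 7/2, 4 } — 871/256
edge 13 of 15 (Red): { 0, 1, 2, 3, 13/4, 27/8, 217/64, 435/128 | 871/256, 109/32, 55/16, 7/2, 4 } — 1741/512
edge 14 of 15 (Blue): { 0, 1, 2, 3, 13/4, 27/8, 217/64, 435/128, 1741/512 | 871/256, 109/32, 55/16, 7/2, 4 } — 3483/1024
edge 15 of 15 (Red): { 0, 1, 2, 3, 13/4, 27/8, 217/64, 435/128, 1741/512 | 3483/1024, 871/256, 109/32, 55/16, 7/2, 4 } — 6965/2048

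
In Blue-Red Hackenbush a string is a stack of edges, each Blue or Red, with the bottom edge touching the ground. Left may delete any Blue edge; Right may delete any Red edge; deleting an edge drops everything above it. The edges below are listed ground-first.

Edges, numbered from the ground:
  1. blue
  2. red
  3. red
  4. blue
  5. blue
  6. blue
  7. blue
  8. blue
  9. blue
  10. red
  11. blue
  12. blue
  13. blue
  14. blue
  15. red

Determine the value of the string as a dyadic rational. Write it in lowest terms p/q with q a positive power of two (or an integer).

Prefix values for blue red red blue blue blue blue blue blue red blue blue blue blue red via {L|R} + simplicity:
edge 1 of 15 (blue): { 0 | none } => 1
edge 2 of 15 (red): { 0 | 1 } => 1/2
edge 3 of 15 (red): { 0 | 1/2, 1 } => 1/4
edge 4 of 15 (blue): { 0, 1/4 | 1/2, 1 } => 3/8
edge 5 of 15 (blue): { 0, 1/4, 3/8 | 1/2, 1 } => 7/16
edge 6 of 15 (blue): { 0, 1/4, 3/8, 7/16 | 1/2, 1 } => 15/32
edge 7 of 15 (blue): { 0, 1/4, 3/8, 7/16, 15/32 | 1/2, 1 } => 31/64
edge 8 of 15 (blue): { 0, 1/4, 3/8, 7/16, 15/32, 31/64 | 1/2, 1 } => 63/128
edge 9 of 15 (blue): { 0, 1/4, 3/8, 7/16, 15/32, 31/64, 63/128 | 1/2, 1 } => 127/256
edge 10 of 15 (red): { 0, 1/4, 3/8, 7/16, 15/32, 31/64, 63/128 | 127/256, 1/2, 1 } => 253/512
edge 11 of 15 (blue): { 0, 1/4, 3/8, 7/16, 15/32, 31/64, 63/128, 253/512 | 127/256, 1/2, 1 } => 507/1024
edge 12 of 15 (blue): { 0, 1/4, 3/8, 7/16, 15/32, 31/64, 63/128, 253/512, 507/1024 | 127/256, 1/2, 1 } => 1015/2048
edge 13 of 15 (blue): { 0, 1/4, 3/8, 7/16, 15/32, 31/64, 63/128, 253/512, 507/1024, 1015/2048 | 127/256, 1/2, 1 } => 2031/4096
edge 14 of 15 (blue): { 0, 1/4, 3/8, 7/16, 15/32, 31/64, 63/128, 253/512, 507/1024, 1015/2048, 2031/4096 | 127/256, 1/2, 1 } => 4063/8192
edge 15 of 15 (red): { 0, 1/4, 3/8, 7/16, 15/32, 31/64, 63/128, 253/512, 507/1024, 1015/2048, 2031/4096 | 4063/8192, 127/256, 1/2, 1 } => 8125/16384

8125/16384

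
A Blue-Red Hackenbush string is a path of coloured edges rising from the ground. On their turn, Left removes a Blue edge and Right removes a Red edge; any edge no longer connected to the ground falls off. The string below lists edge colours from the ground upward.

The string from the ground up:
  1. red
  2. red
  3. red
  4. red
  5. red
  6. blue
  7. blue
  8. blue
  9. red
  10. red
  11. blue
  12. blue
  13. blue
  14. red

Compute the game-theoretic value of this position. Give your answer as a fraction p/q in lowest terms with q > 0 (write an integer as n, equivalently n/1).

-2147/512

edge 1 of 14 (red): { ∅ | 0 } = -1
edge 2 of 14 (red): { ∅ | -1,0 } = -2
edge 3 of 14 (red): { ∅ | -2,-1,0 } = -3
edge 4 of 14 (red): { ∅ | -3,-2,-1,0 } = -4
edge 5 of 14 (red): { ∅ | -4,-3,-2,-1,0 } = -5
edge 6 of 14 (blue): { -5 | -4,-3,-2,-1,0 } = -9/2
edge 7 of 14 (blue): { -5,-9/2 | -4,-3,-2,-1,0 } = -17/4
edge 8 of 14 (blue): { -5,-9/2,-17/4 | -4,-3,-2,-1,0 } = -33/8
edge 9 of 14 (red): { -5,-9/2,-17/4 | -33/8,-4,-3,-2,-1,0 } = -67/16
edge 10 of 14 (red): { -5,-9/2,-17/4 | -67/16,-33/8,-4,-3,-2,-1,0 } = -135/32
edge 11 of 14 (blue): { -5,-9/2,-17/4,-135/32 | -67/16,-33/8,-4,-3,-2,-1,0 } = -269/64
edge 12 of 14 (blue): { -5,-9/2,-17/4,-135/32,-269/64 | -67/16,-33/8,-4,-3,-2,-1,0 } = -537/128
edge 13 of 14 (blue): { -5,-9/2,-17/4,-135/32,-269/64,-537/128 | -67/16,-33/8,-4,-3,-2,-1,0 } = -1073/256
edge 14 of 14 (red): { -5,-9/2,-17/4,-135/32,-269/64,-537/128 | -1073/256,-67/16,-33/8,-4,-3,-2,-1,0 } = -2147/512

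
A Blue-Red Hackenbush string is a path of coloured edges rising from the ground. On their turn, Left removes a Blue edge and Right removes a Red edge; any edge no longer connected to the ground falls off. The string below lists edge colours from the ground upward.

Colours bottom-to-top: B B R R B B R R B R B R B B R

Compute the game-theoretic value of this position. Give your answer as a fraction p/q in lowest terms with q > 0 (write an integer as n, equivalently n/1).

11437/8192

B: Left { 0 }, Right { (no moves) } -> simplest 1
BB: Left { 0 1 }, Right { (no moves) } -> simplest 2
BBR: Left { 0 1 }, Right { 2 } -> simplest 3/2
BBRR: Left { 0 1 }, Right { 3/2 2 } -> simplest 5/4
BBRRB: Left { 0 1 5/4 }, Right { 3/2 2 } -> simplest 11/8
BBRRBB: Left { 0 1 5/4 11/8 }, Right { 3/2 2 } -> simplest 23/16
BBRRBBR: Left { 0 1 5/4 11/8 }, Right { 23/16 3/2 2 } -> simplest 45/32
BBRRBBRR: Left { 0 1 5/4 11/8 }, Right { 45/32 23/16 3/2 2 } -> simplest 89/64
BBRRBBRRB: Left { 0 1 5/4 11/8 89/64 }, Right { 45/32 23/16 3/2 2 } -> simplest 179/128
BBRRBBRRBR: Left { 0 1 5/4 11/8 89/64 }, Right { 179/128 45/32 23/16 3/2 2 } -> simplest 357/256
BBRRBBRRBRB: Left { 0 1 5/4 11/8 89/64 357/256 }, Right { 179/128 45/32 23/16 3/2 2 } -> simplest 715/512
BBRRBBRRBRBR: Left { 0 1 5/4 11/8 89/64 357/256 }, Right { 715/512 179/128 45/32 23/16 3/2 2 } -> simplest 1429/1024
BBRRBBRRBRBRB: Left { 0 1 5/4 11/8 89/64 357/256 1429/1024 }, Right { 715/512 179/128 45/32 23/16 3/2 2 } -> simplest 2859/2048
BBRRBBRRBRBRBB: Left { 0 1 5/4 11/8 89/64 357/256 1429/1024 2859/2048 }, Right { 715/512 179/128 45/32 23/16 3/2 2 } -> simplest 5719/4096
BBRRBBRRBRBRBBR: Left { 0 1 5/4 11/8 89/64 357/256 1429/1024 2859/2048 }, Right { 5719/4096 715/512 179/128 45/32 23/16 3/2 2 } -> simplest 11437/8192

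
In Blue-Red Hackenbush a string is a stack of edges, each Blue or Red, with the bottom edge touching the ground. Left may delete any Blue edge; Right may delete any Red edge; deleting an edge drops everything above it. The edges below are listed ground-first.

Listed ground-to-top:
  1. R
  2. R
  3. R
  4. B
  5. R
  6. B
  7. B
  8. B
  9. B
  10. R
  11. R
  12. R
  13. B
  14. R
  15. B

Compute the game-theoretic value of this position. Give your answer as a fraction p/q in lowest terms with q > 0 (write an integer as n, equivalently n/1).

Prefix values for R R R B R B B B B R R R B R B via {L|R} + simplicity:
R: Left { (no moves) }, Right { 0 } — simplest -1
RR: Left { (no moves) }, Right { -1 0 } — simplest -2
RRR: Left { (no moves) }, Right { -2 -1 0 } — simplest -3
RRRB: Left { -3 }, Right { -2 -1 0 } — simplest -5/2
RRRBR: Left { -3 }, Right { -5/2 -2 -1 0 } — simplest -11/4
RRRBRB: Left { -3 -11/4 }, Right { -5/2 -2 -1 0 } — simplest -21/8
RRRBRBB: Left { -3 -11/4 -21/8 }, Right { -5/2 -2 -1 0 } — simplest -41/16
RRRBRBBB: Left { -3 -11/4 -21/8 -41/16 }, Right { -5/2 -2 -1 0 } — simplest -81/32
RRRBRBBBB: Left { -3 -11/4 -21/8 -41/16 -81/32 }, Right { -5/2 -2 -1 0 } — simplest -161/64
RRRBRBBBBR: Left { -3 -11/4 -21/8 -41/16 -81/32 }, Right { -161/64 -5/2 -2 -1 0 } — simplest -323/128
RRRBRBBBBRR: Left { -3 -11/4 -21/8 -41/16 -81/32 }, Right { -323/128 -161/64 -5/2 -2 -1 0 } — simplest -647/256
RRRBRBBBBRRR: Left { -3 -11/4 -21/8 -41/16 -81/32 }, Right { -647/256 -323/128 -161/64 -5/2 -2 -1 0 } — simplest -1295/512
RRRBRBBBBRRRB: Left { -3 -11/4 -21/8 -41/16 -81/32 -1295/512 }, Right { -647/256 -323/128 -161/64 -5/2 -2 -1 0 } — simplest -2589/1024
RRRBRBBBBRRRBR: Left { -3 -11/4 -21/8 -41/16 -81/32 -1295/512 }, Right { -2589/1024 -647/256 -323/128 -161/64 -5/2 -2 -1 0 } — simplest -5179/2048
RRRBRBBBBRRRBRB: Left { -3 -11/4 -21/8 -41/16 -81/32 -1295/512 -5179/2048 }, Right { -2589/1024 -647/256 -323/128 -161/64 -5/2 -2 -1 0 } — simplest -10357/4096

-10357/4096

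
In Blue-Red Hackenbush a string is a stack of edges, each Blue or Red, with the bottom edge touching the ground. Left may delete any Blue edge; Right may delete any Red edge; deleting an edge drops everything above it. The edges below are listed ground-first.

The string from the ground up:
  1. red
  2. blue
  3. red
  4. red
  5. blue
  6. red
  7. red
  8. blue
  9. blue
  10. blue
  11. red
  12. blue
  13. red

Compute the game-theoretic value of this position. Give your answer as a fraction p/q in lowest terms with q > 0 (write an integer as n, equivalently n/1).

-3467/4096

step 1: add red to get r; options L={ ∅ } R={ 0 } → -1
step 2: add blue to get rb; options L={ -1 } R={ 0 } → -1/2
step 3: add red to get rbr; options L={ -1 } R={ -1/2, 0 } → -3/4
step 4: add red to get rbrr; options L={ -1 } R={ -3/4, -1/2, 0 } → -7/8
step 5: add blue to get rbrrb; options L={ -1, -7/8 } R={ -3/4, -1/2, 0 } → -13/16
step 6: add red to get rbrrbr; options L={ -1, -7/8 } R={ -13/16, -3/4, -1/2, 0 } → -27/32
step 7: add red to get rbrrbrr; options L={ -1, -7/8 } R={ -27/32, -13/16, -3/4, -1/2, 0 } → -55/64
step 8: add blue to get rbrrbrrb; options L={ -1, -7/8, -55/64 } R={ -27/32, -13/16, -3/4, -1/2, 0 } → -109/128
step 9: add blue to get rbrrbrrbb; options L={ -1, -7/8, -55/64, -109/128 } R={ -27/32, -13/16, -3/4, -1/2, 0 } → -217/256
step 10: add blue to get rbrrbrrbbb; options L={ -1, -7/8, -55/64, -109/128, -217/256 } R={ -27/32, -13/16, -3/4, -1/2, 0 } → -433/512
step 11: add red to get rbrrbrrbbbr; options L={ -1, -7/8, -55/64, -109/128, -217/256 } R={ -433/512, -27/32, -13/16, -3/4, -1/2, 0 } → -867/1024
step 12: add blue to get rbrrbrrbbbrb; options L={ -1, -7/8, -55/64, -109/128, -217/256, -867/1024 } R={ -433/512, -27/32, -13/16, -3/4, -1/2, 0 } → -1733/2048
step 13: add red to get rbrrbrrbbbrbr; options L={ -1, -7/8, -55/64, -109/128, -217/256, -867/1024 } R={ -1733/2048, -433/512, -27/32, -13/16, -3/4, -1/2, 0 } → -3467/4096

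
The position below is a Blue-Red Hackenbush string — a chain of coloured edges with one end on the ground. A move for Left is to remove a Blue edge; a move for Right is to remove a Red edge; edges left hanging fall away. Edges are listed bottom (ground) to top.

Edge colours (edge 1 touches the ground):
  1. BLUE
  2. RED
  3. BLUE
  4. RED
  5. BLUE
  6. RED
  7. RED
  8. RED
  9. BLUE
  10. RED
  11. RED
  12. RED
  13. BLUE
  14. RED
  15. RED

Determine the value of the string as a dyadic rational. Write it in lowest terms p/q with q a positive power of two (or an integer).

Build val(s[:k]) for k = 1..15, string s = BLUE RED BLUE RED BLUE RED RED RED BLUE RED RED RED BLUE RED RED.
val_1 [B]  L=[0]  R=[—]  = 1
val_2 [BR]  L=[0]  R=[1]  = 1/2
val_3 [BRB]  L=[0, 1/2]  R=[1]  = 3/4
val_4 [BRBR]  L=[0, 1/2]  R=[3/4, 1]  = 5/8
val_5 [BRBRB]  L=[0, 1/2, 5/8]  R=[3/4, 1]  = 11/16
val_6 [BRBRBR]  L=[0, 1/2, 5/8]  R=[11/16, 3/4, 1]  = 21/32
val_7 [BRBRBRR]  L=[0, 1/2, 5/8]  R=[21/32, 11/16, 3/4, 1]  = 41/64
val_8 [BRBRBRRR]  L=[0, 1/2, 5/8]  R=[41/64, 21/32, 11/16, 3/4, 1]  = 81/128
val_9 [BRBRBRRRB]  L=[0, 1/2, 5/8, 81/128]  R=[41/64, 21/32, 11/16, 3/4, 1]  = 163/256
val_10 [BRBRBRRRBR]  L=[0, 1/2, 5/8, 81/128]  R=[163/256, 41/64, 21/32, 11/16, 3/4, 1]  = 325/512
val_11 [BRBRBRRRBRR]  L=[0, 1/2, 5/8, 81/128]  R=[325/512, 163/256, 41/64, 21/32, 11/16, 3/4, 1]  = 649/1024
val_12 [BRBRBRRRBRRR]  L=[0, 1/2, 5/8, 81/128]  R=[649/1024, 325/512, 163/256, 41/64, 21/32, 11/16, 3/4, 1]  = 1297/2048
val_13 [BRBRBRRRBRRRB]  L=[0, 1/2, 5/8, 81/128, 1297/2048]  R=[649/1024, 325/512, 163/256, 41/64, 21/32, 11/16, 3/4, 1]  = 2595/4096
val_14 [BRBRBRRRBRRRBR]  L=[0, 1/2, 5/8, 81/128, 1297/2048]  R=[2595/4096, 649/1024, 325/512, 163/256, 41/64, 21/32, 11/16, 3/4, 1]  = 5189/8192
val_15 [BRBRBRRRBRRRBRR]  L=[0, 1/2, 5/8, 81/128, 1297/2048]  R=[5189/8192, 2595/4096, 649/1024, 325/512, 163/256, 41/64, 21/32, 11/16, 3/4, 1]  = 10377/16384

10377/16384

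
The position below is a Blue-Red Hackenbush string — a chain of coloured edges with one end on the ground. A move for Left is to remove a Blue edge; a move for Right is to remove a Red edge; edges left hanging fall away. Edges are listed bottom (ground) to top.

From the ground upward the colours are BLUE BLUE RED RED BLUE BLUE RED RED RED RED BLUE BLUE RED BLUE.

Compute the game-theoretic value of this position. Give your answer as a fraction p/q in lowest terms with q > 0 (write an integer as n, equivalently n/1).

Recurse on prefixes of the 14-edge string BLUE BLUE RED RED BLUE BLUE RED RED RED RED BLUE BLUE RED BLUE:
step 1: add BLUE to get B; options L={ 0 } R={ ∅ } so 1
step 2: add BLUE to get BB; options L={ 0; 1 } R={ ∅ } so 2
step 3: add RED to get BBR; options L={ 0; 1 } R={ 2 } so 3/2
step 4: add RED to get BBRR; options L={ 0; 1 } R={ 3/2; 2 } so 5/4
step 5: add BLUE to get BBRRB; options L={ 0; 1; 5/4 } R={ 3/2; 2 } so 11/8
step 6: add BLUE to get BBRRBB; options L={ 0; 1; 5/4; 11/8 } R={ 3/2; 2 } so 23/16
step 7: add RED to get BBRRBBR; options L={ 0; 1; 5/4; 11/8 } R={ 23/16; 3/2; 2 } so 45/32
step 8: add RED to get BBRRBBRR; options L={ 0; 1; 5/4; 11/8 } R={ 45/32; 23/16; 3/2; 2 } so 89/64
step 9: add RED to get BBRRBBRRR; options L={ 0; 1; 5/4; 11/8 } R={ 89/64; 45/32; 23/16; 3/2; 2 } so 177/128
step 10: add RED to get BBRRBBRRRR; options L={ 0; 1; 5/4; 11/8 } R={ 177/128; 89/64; 45/32; 23/16; 3/2; 2 } so 353/256
step 11: add BLUE to get BBRRBBRRRRB; options L={ 0; 1; 5/4; 11/8; 353/256 } R={ 177/128; 89/64; 45/32; 23/16; 3/2; 2 } so 707/512
step 12: add BLUE to get BBRRBBRRRRBB; options L={ 0; 1; 5/4; 11/8; 353/256; 707/512 } R={ 177/128; 89/64; 45/32; 23/16; 3/2; 2 } so 1415/1024
step 13: add RED to get BBRRBBRRRRBBR; options L={ 0; 1; 5/4; 11/8; 353/256; 707/512 } R={ 1415/1024; 177/128; 89/64; 45/32; 23/16; 3/2; 2 } so 2829/2048
step 14: add BLUE to get BBRRBBRRRRBBRB; options L={ 0; 1; 5/4; 11/8; 353/256; 707/512; 2829/2048 } R={ 1415/1024; 177/128; 89/64; 45/32; 23/16; 3/2; 2 } so 5659/4096

5659/4096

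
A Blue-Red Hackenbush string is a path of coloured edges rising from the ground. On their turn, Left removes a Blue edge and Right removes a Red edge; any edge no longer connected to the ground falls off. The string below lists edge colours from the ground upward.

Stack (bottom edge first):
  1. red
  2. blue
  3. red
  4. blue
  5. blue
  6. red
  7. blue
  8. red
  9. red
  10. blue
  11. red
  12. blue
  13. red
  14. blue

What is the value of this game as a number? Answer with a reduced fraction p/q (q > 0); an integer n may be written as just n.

step 1: add red to get r; options L={  } R={ 0 } => -1
step 2: add blue to get rb; options L={ -1 } R={ 0 } => -1/2
step 3: add red to get rbr; options L={ -1 } R={ -1/2,0 } => -3/4
step 4: add blue to get rbrb; options L={ -1,-3/4 } R={ -1/2,0 } => -5/8
step 5: add blue to get rbrbb; options L={ -1,-3/4,-5/8 } R={ -1/2,0 } => -9/16
step 6: add red to get rbrbbr; options L={ -1,-3/4,-5/8 } R={ -9/16,-1/2,0 } => -19/32
step 7: add blue to get rbrbbrb; options L={ -1,-3/4,-5/8,-19/32 } R={ -9/16,-1/2,0 } => -37/64
step 8: add red to get rbrbbrbr; options L={ -1,-3/4,-5/8,-19/32 } R={ -37/64,-9/16,-1/2,0 } => -75/128
step 9: add red to get rbrbbrbrr; options L={ -1,-3/4,-5/8,-19/32 } R={ -75/128,-37/64,-9/16,-1/2,0 } => -151/256
step 10: add blue to get rbrbbrbrrb; options L={ -1,-3/4,-5/8,-19/32,-151/256 } R={ -75/128,-37/64,-9/16,-1/2,0 } => -301/512
step 11: add red to get rbrbbrbrrbr; options L={ -1,-3/4,-5/8,-19/32,-151/256 } R={ -301/512,-75/128,-37/64,-9/16,-1/2,0 } => -603/1024
step 12: add blue to get rbrbbrbrrbrb; options L={ -1,-3/4,-5/8,-19/32,-151/256,-603/1024 } R={ -301/512,-75/128,-37/64,-9/16,-1/2,0 } => -1205/2048
step 13: add red to get rbrbbrbrrbrbr; options L={ -1,-3/4,-5/8,-19/32,-151/256,-603/1024 } R={ -1205/2048,-301/512,-75/128,-37/64,-9/16,-1/2,0 } => -2411/4096
step 14: add blue to get rbrbbrbrrbrbrb; options L={ -1,-3/4,-5/8,-19/32,-151/256,-603/1024,-2411/4096 } R={ -1205/2048,-301/512,-75/128,-37/64,-9/16,-1/2,0 } => -4821/8192

-4821/8192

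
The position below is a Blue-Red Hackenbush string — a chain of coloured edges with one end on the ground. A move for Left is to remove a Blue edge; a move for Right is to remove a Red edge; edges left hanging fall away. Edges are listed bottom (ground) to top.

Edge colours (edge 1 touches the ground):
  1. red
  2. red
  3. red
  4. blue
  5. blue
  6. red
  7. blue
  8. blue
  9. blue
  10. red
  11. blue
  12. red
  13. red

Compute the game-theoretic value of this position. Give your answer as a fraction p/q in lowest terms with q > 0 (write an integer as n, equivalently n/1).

-2327/1024

Prefix values for red red red blue blue red blue blue blue red blue red red via {L|R} + simplicity:
step 1: add red to get r; options L={  } R={ 0 } → -1
step 2: add red to get rr; options L={  } R={ -1,0 } → -2
step 3: add red to get rrr; options L={  } R={ -2,-1,0 } → -3
step 4: add blue to get rrrb; options L={ -3 } R={ -2,-1,0 } → -5/2
step 5: add blue to get rrrbb; options L={ -3,-5/2 } R={ -2,-1,0 } → -9/4
step 6: add red to get rrrbbr; options L={ -3,-5/2 } R={ -9/4,-2,-1,0 } → -19/8
step 7: add blue to get rrrbbrb; options L={ -3,-5/2,-19/8 } R={ -9/4,-2,-1,0 } → -37/16
step 8: add blue to get rrrbbrbb; options L={ -3,-5/2,-19/8,-37/16 } R={ -9/4,-2,-1,0 } → -73/32
step 9: add blue to get rrrbbrbbb; options L={ -3,-5/2,-19/8,-37/16,-73/32 } R={ -9/4,-2,-1,0 } → -145/64
step 10: add red to get rrrbbrbbbr; options L={ -3,-5/2,-19/8,-37/16,-73/32 } R={ -145/64,-9/4,-2,-1,0 } → -291/128
step 11: add blue to get rrrbbrbbbrb; options L={ -3,-5/2,-19/8,-37/16,-73/32,-291/128 } R={ -145/64,-9/4,-2,-1,0 } → -581/256
step 12: add red to get rrrbbrbbbrbr; options L={ -3,-5/2,-19/8,-37/16,-73/32,-291/128 } R={ -581/256,-145/64,-9/4,-2,-1,0 } → -1163/512
step 13: add red to get rrrbbrbbbrbrr; options L={ -3,-5/2,-19/8,-37/16,-73/32,-291/128 } R={ -1163/512,-581/256,-145/64,-9/4,-2,-1,0 } → -2327/1024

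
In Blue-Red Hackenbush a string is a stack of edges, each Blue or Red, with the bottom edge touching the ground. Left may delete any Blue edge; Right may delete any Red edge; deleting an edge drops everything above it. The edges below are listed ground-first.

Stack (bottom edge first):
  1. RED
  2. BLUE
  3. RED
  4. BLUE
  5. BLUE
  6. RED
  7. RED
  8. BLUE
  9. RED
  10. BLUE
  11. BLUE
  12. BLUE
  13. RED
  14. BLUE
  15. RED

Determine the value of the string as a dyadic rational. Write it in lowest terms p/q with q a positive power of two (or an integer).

-9867/16384

Recurse on prefixes of the 15-edge string RED BLUE RED BLUE BLUE RED RED BLUE RED BLUE BLUE BLUE RED BLUE RED:
1 of 15 · R · max L −∞ · min R 0 -> -1
2 of 15 · RB · max L -1 · min R 0 -> -1/2
3 of 15 · RBR · max L -1 · min R -1/2 -> -3/4
4 of 15 · RBRB · max L -3/4 · min R -1/2 -> -5/8
5 of 15 · RBRBB · max L -5/8 · min R -1/2 -> -9/16
6 of 15 · RBRBBR · max L -5/8 · min R -9/16 -> -19/32
7 of 15 · RBRBBRR · max L -5/8 · min R -19/32 -> -39/64
8 of 15 · RBRBBRRB · max L -39/64 · min R -19/32 -> -77/128
9 of 15 · RBRBBRRBR · max L -39/64 · min R -77/128 -> -155/256
10 of 15 · RBRBBRRBRB · max L -155/256 · min R -77/128 -> -309/512
11 of 15 · RBRBBRRBRBB · max L -309/512 · min R -77/128 -> -617/1024
12 of 15 · RBRBBRRBRBBB · max L -617/1024 · min R -77/128 -> -1233/2048
13 of 15 · RBRBBRRBRBBBR · max L -617/1024 · min R -1233/2048 -> -2467/4096
14 of 15 · RBRBBRRBRBBBRB · max L -2467/4096 · min R -1233/2048 -> -4933/8192
15 of 15 · RBRBBRRBRBBBRBR · max L -2467/4096 · min R -4933/8192 -> -9867/16384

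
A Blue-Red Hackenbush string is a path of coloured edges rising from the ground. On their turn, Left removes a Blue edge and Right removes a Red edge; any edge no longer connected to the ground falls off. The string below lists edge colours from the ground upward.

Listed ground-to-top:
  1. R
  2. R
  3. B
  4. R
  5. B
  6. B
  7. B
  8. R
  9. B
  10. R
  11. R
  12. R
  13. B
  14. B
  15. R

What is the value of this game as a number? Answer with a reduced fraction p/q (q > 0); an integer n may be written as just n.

-12659/8192

Build v(s[:k]) for k = 1..15, string s = R R B R B B B R B R R R B B R.
v_1 [R]  L=[·]  R=[0]  — -1
v_2 [RR]  L=[·]  R=[-1, 0]  — -2
v_3 [RRB]  L=[-2]  R=[-1, 0]  — -3/2
v_4 [RRBR]  L=[-2]  R=[-3/2, -1, 0]  — -7/4
v_5 [RRBRB]  L=[-2, -7/4]  R=[-3/2, -1, 0]  — -13/8
v_6 [RRBRBB]  L=[-2, -7/4, -13/8]  R=[-3/2, -1, 0]  — -25/16
v_7 [RRBRBBB]  L=[-2, -7/4, -13/8, -25/16]  R=[-3/2, -1, 0]  — -49/32
v_8 [RRBRBBBR]  L=[-2, -7/4, -13/8, -25/16]  R=[-49/32, -3/2, -1, 0]  — -99/64
v_9 [RRBRBBBRB]  L=[-2, -7/4, -13/8, -25/16, -99/64]  R=[-49/32, -3/2, -1, 0]  — -197/128
v_10 [RRBRBBBRBR]  L=[-2, -7/4, -13/8, -25/16, -99/64]  R=[-197/128, -49/32, -3/2, -1, 0]  — -395/256
v_11 [RRBRBBBRBRR]  L=[-2, -7/4, -13/8, -25/16, -99/64]  R=[-395/256, -197/128, -49/32, -3/2, -1, 0]  — -791/512
v_12 [RRBRBBBRBRRR]  L=[-2, -7/4, -13/8, -25/16, -99/64]  R=[-791/512, -395/256, -197/128, -49/32, -3/2, -1, 0]  — -1583/1024
v_13 [RRBRBBBRBRRRB]  L=[-2, -7/4, -13/8, -25/16, -99/64, -1583/1024]  R=[-791/512, -395/256, -197/128, -49/32, -3/2, -1, 0]  — -3165/2048
v_14 [RRBRBBBRBRRRBB]  L=[-2, -7/4, -13/8, -25/16, -99/64, -1583/1024, -3165/2048]  R=[-791/512, -395/256, -197/128, -49/32, -3/2, -1, 0]  — -6329/4096
v_15 [RRBRBBBRBRRRBBR]  L=[-2, -7/4, -13/8, -25/16, -99/64, -1583/1024, -3165/2048]  R=[-6329/4096, -791/512, -395/256, -197/128, -49/32, -3/2, -1, 0]  — -12659/8192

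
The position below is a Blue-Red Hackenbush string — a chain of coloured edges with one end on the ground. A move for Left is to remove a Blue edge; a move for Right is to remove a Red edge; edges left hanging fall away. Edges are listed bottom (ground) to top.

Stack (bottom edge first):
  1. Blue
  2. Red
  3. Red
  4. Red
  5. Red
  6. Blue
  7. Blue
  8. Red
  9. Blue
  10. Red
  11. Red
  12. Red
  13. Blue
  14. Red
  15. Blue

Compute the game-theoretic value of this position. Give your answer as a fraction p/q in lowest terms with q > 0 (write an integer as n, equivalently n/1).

1675/16384

Recurse on prefixes of the 15-edge string Blue Red Red Red Red Blue Blue Red Blue Red Red Red Blue Red Blue:
value_1 [B]  L=[0]  R=[(no moves)]  — 1
value_2 [BR]  L=[0]  R=[1]  — 1/2
value_3 [BRR]  L=[0]  R=[1/2; 1]  — 1/4
value_4 [BRRR]  L=[0]  R=[1/4; 1/2; 1]  — 1/8
value_5 [BRRRR]  L=[0]  R=[1/8; 1/4; 1/2; 1]  — 1/16
value_6 [BRRRRB]  L=[0; 1/16]  R=[1/8; 1/4; 1/2; 1]  — 3/32
value_7 [BRRRRBB]  L=[0; 1/16; 3/32]  R=[1/8; 1/4; 1/2; 1]  — 7/64
value_8 [BRRRRBBR]  L=[0; 1/16; 3/32]  R=[7/64; 1/8; 1/4; 1/2; 1]  — 13/128
value_9 [BRRRRBBRB]  L=[0; 1/16; 3/32; 13/128]  R=[7/64; 1/8; 1/4; 1/2; 1]  — 27/256
value_10 [BRRRRBBRBR]  L=[0; 1/16; 3/32; 13/128]  R=[27/256; 7/64; 1/8; 1/4; 1/2; 1]  — 53/512
value_11 [BRRRRBBRBRR]  L=[0; 1/16; 3/32; 13/128]  R=[53/512; 27/256; 7/64; 1/8; 1/4; 1/2; 1]  — 105/1024
value_12 [BRRRRBBRBRRR]  L=[0; 1/16; 3/32; 13/128]  R=[105/1024; 53/512; 27/256; 7/64; 1/8; 1/4; 1/2; 1]  — 209/2048
value_13 [BRRRRBBRBRRRB]  L=[0; 1/16; 3/32; 13/128; 209/2048]  R=[105/1024; 53/512; 27/256; 7/64; 1/8; 1/4; 1/2; 1]  — 419/4096
value_14 [BRRRRBBRBRRRBR]  L=[0; 1/16; 3/32; 13/128; 209/2048]  R=[419/4096; 105/1024; 53/512; 27/256; 7/64; 1/8; 1/4; 1/2; 1]  — 837/8192
value_15 [BRRRRBBRBRRRBRB]  L=[0; 1/16; 3/32; 13/128; 209/2048; 837/8192]  R=[419/4096; 105/1024; 53/512; 27/256; 7/64; 1/8; 1/4; 1/2; 1]  — 1675/16384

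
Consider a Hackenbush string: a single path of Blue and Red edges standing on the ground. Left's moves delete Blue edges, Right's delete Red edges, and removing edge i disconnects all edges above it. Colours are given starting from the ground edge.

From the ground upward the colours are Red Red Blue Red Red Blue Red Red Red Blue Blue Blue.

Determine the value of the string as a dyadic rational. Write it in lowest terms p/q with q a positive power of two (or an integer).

R: Left { — }, Right { 0 } => simplest -1
RR: Left { — }, Right { -1,0 } => simplest -2
RRB: Left { -2 }, Right { -1,0 } => simplest -3/2
RRBR: Left { -2 }, Right { -3/2,-1,0 } => simplest -7/4
RRBRR: Left { -2 }, Right { -7/4,-3/2,-1,0 } => simplest -15/8
RRBRRB: Left { -2,-15/8 }, Right { -7/4,-3/2,-1,0 } => simplest -29/16
RRBRRBR: Left { -2,-15/8 }, Right { -29/16,-7/4,-3/2,-1,0 } => simplest -59/32
RRBRRBRR: Left { -2,-15/8 }, Right { -59/32,-29/16,-7/4,-3/2,-1,0 } => simplest -119/64
RRBRRBRRR: Left { -2,-15/8 }, Right { -119/64,-59/32,-29/16,-7/4,-3/2,-1,0 } => simplest -239/128
RRBRRBRRRB: Left { -2,-15/8,-239/128 }, Right { -119/64,-59/32,-29/16,-7/4,-3/2,-1,0 } => simplest -477/256
RRBRRBRRRBB: Left { -2,-15/8,-239/128,-477/256 }, Right { -119/64,-59/32,-29/16,-7/4,-3/2,-1,0 } => simplest -953/512
RRBRRBRRRBBB: Left { -2,-15/8,-239/128,-477/256,-953/512 }, Right { -119/64,-59/32,-29/16,-7/4,-3/2,-1,0 } => simplest -1905/1024

-1905/1024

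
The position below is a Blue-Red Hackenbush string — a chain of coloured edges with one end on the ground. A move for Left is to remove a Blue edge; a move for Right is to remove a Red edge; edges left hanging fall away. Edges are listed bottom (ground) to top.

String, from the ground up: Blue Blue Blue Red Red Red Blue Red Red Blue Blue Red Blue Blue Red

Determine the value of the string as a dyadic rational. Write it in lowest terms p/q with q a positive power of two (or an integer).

8813/4096

step 1: add Blue to get B; options L={ 0 } R={ · } → 1
step 2: add Blue to get BB; options L={ 0, 1 } R={ · } → 2
step 3: add Blue to get BBB; options L={ 0, 1, 2 } R={ · } → 3
step 4: add Red to get BBBR; options L={ 0, 1, 2 } R={ 3 } → 5/2
step 5: add Red to get BBBRR; options L={ 0, 1, 2 } R={ 5/2, 3 } → 9/4
step 6: add Red to get BBBRRR; options L={ 0, 1, 2 } R={ 9/4, 5/2, 3 } → 17/8
step 7: add Blue to get BBBRRRB; options L={ 0, 1, 2, 17/8 } R={ 9/4, 5/2, 3 } → 35/16
step 8: add Red to get BBBRRRBR; options L={ 0, 1, 2, 17/8 } R={ 35/16, 9/4, 5/2, 3 } → 69/32
step 9: add Red to get BBBRRRBRR; options L={ 0, 1, 2, 17/8 } R={ 69/32, 35/16, 9/4, 5/2, 3 } → 137/64
step 10: add Blue to get BBBRRRBRRB; options L={ 0, 1, 2, 17/8, 137/64 } R={ 69/32, 35/16, 9/4, 5/2, 3 } → 275/128
step 11: add Blue to get BBBRRRBRRBB; options L={ 0, 1, 2, 17/8, 137/64, 275/128 } R={ 69/32, 35/16, 9/4, 5/2, 3 } → 551/256
step 12: add Red to get BBBRRRBRRBBR; options L={ 0, 1, 2, 17/8, 137/64, 275/128 } R={ 551/256, 69/32, 35/16, 9/4, 5/2, 3 } → 1101/512
step 13: add Blue to get BBBRRRBRRBBRB; options L={ 0, 1, 2, 17/8, 137/64, 275/128, 1101/512 } R={ 551/256, 69/32, 35/16, 9/4, 5/2, 3 } → 2203/1024
step 14: add Blue to get BBBRRRBRRBBRBB; options L={ 0, 1, 2, 17/8, 137/64, 275/128, 1101/512, 2203/1024 } R={ 551/256, 69/32, 35/16, 9/4, 5/2, 3 } → 4407/2048
step 15: add Red to get BBBRRRBRRBBRBBR; options L={ 0, 1, 2, 17/8, 137/64, 275/128, 1101/512, 2203/1024 } R={ 4407/2048, 551/256, 69/32, 35/16, 9/4, 5/2, 3 } → 8813/4096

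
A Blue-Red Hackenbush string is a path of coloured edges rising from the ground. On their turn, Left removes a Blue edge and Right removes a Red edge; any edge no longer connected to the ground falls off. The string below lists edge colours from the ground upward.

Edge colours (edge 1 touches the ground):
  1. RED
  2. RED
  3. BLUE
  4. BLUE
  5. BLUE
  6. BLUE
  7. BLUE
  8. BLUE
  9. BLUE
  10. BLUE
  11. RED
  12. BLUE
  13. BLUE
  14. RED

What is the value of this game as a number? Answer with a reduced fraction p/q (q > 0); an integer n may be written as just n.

Prefix values for RED RED BLUE BLUE BLUE BLUE BLUE BLUE BLUE BLUE RED BLUE BLUE RED via {L|R} + simplicity:
R: Left { ∅ }, Right { 0 } => simplest -1
RR: Left { ∅ }, Right { -1; 0 } => simplest -2
RRB: Left { -2 }, Right { -1; 0 } => simplest -3/2
RRBB: Left { -2; -3/2 }, Right { -1; 0 } => simplest -5/4
RRBBB: Left { -2; -3/2; -5/4 }, Right { -1; 0 } => simplest -9/8
RRBBBB: Left { -2; -3/2; -5/4; -9/8 }, Right { -1; 0 } => simplest -17/16
RRBBBBB: Left { -2; -3/2; -5/4; -9/8; -17/16 }, Right { -1; 0 } => simplest -33/32
RRBBBBBB: Left { -2; -3/2; -5/4; -9/8; -17/16; -33/32 }, Right { -1; 0 } => simplest -65/64
RRBBBBBBB: Left { -2; -3/2; -5/4; -9/8; -17/16; -33/32; -65/64 }, Right { -1; 0 } => simplest -129/128
RRBBBBBBBB: Left { -2; -3/2; -5/4; -9/8; -17/16; -33/32; -65/64; -129/128 }, Right { -1; 0 } => simplest -257/256
RRBBBBBBBBR: Left { -2; -3/2; -5/4; -9/8; -17/16; -33/32; -65/64; -129/128 }, Right { -257/256; -1; 0 } => simplest -515/512
RRBBBBBBBBRB: Left { -2; -3/2; -5/4; -9/8; -17/16; -33/32; -65/64; -129/128; -515/512 }, Right { -257/256; -1; 0 } => simplest -1029/1024
RRBBBBBBBBRBB: Left { -2; -3/2; -5/4; -9/8; -17/16; -33/32; -65/64; -129/128; -515/512; -1029/1024 }, Right { -257/256; -1; 0 } => simplest -2057/2048
RRBBBBBBBBRBBR: Left { -2; -3/2; -5/4; -9/8; -17/16; -33/32; -65/64; -129/128; -515/512; -1029/1024 }, Right { -2057/2048; -257/256; -1; 0 } => simplest -4115/4096

-4115/4096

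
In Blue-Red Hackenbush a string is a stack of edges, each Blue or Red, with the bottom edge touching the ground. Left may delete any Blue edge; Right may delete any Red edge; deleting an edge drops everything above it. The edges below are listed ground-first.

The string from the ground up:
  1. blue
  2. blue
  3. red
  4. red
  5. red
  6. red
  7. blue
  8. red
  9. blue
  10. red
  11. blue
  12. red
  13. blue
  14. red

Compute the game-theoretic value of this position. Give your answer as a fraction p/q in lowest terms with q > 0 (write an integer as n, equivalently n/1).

4437/4096

1 of 14 · b · max L 0 · min R +∞ ⇒ 1
2 of 14 · bb · max L 1 · min R +∞ ⇒ 2
3 of 14 · bbr · max L 1 · min R 2 ⇒ 3/2
4 of 14 · bbrr · max L 1 · min R 3/2 ⇒ 5/4
5 of 14 · bbrrr · max L 1 · min R 5/4 ⇒ 9/8
6 of 14 · bbrrrr · max L 1 · min R 9/8 ⇒ 17/16
7 of 14 · bbrrrrb · max L 17/16 · min R 9/8 ⇒ 35/32
8 of 14 · bbrrrrbr · max L 17/16 · min R 35/32 ⇒ 69/64
9 of 14 · bbrrrrbrb · max L 69/64 · min R 35/32 ⇒ 139/128
10 of 14 · bbrrrrbrbr · max L 69/64 · min R 139/128 ⇒ 277/256
11 of 14 · bbrrrrbrbrb · max L 277/256 · min R 139/128 ⇒ 555/512
12 of 14 · bbrrrrbrbrbr · max L 277/256 · min R 555/512 ⇒ 1109/1024
13 of 14 · bbrrrrbrbrbrb · max L 1109/1024 · min R 555/512 ⇒ 2219/2048
14 of 14 · bbrrrrbrbrbrbr · max L 1109/1024 · min R 2219/2048 ⇒ 4437/4096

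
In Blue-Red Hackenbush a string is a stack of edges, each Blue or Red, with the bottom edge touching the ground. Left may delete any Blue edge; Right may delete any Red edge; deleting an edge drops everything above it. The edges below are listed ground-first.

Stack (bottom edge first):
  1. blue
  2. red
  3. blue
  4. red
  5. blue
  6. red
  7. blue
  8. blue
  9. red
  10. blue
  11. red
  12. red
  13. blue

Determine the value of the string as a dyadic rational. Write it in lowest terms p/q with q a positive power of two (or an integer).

Build val(s[:k]) for k = 1..13, string s = blue red blue red blue red blue blue red blue red red blue.
step 1: add blue to get b; options L={ 0 } R={  } => 1
step 2: add red to get br; options L={ 0 } R={ 1 } => 1/2
step 3: add blue to get brb; options L={ 0, 1/2 } R={ 1 } => 3/4
step 4: add red to get brbr; options L={ 0, 1/2 } R={ 3/4, 1 } => 5/8
step 5: add blue to get brbrb; options L={ 0, 1/2, 5/8 } R={ 3/4, 1 } => 11/16
step 6: add red to get brbrbr; options L={ 0, 1/2, 5/8 } R={ 11/16, 3/4, 1 } => 21/32
step 7: add blue to get brbrbrb; options L={ 0, 1/2, 5/8, 21/32 } R={ 11/16, 3/4, 1 } => 43/64
step 8: add blue to get brbrbrbb; options L={ 0, 1/2, 5/8, 21/32, 43/64 } R={ 11/16, 3/4, 1 } => 87/128
step 9: add red to get brbrbrbbr; options L={ 0, 1/2, 5/8, 21/32, 43/64 } R={ 87/128, 11/16, 3/4, 1 } => 173/256
step 10: add blue to get brbrbrbbrb; options L={ 0, 1/2, 5/8, 21/32, 43/64, 173/256 } R={ 87/128, 11/16, 3/4, 1 } => 347/512
step 11: add red to get brbrbrbbrbr; options L={ 0, 1/2, 5/8, 21/32, 43/64, 173/256 } R={ 347/512, 87/128, 11/16, 3/4, 1 } => 693/1024
step 12: add red to get brbrbrbbrbrr; options L={ 0, 1/2, 5/8, 21/32, 43/64, 173/256 } R={ 693/1024, 347/512, 87/128, 11/16, 3/4, 1 } => 1385/2048
step 13: add blue to get brbrbrbbrbrrb; options L={ 0, 1/2, 5/8, 21/32, 43/64, 173/256, 1385/2048 } R={ 693/1024, 347/512, 87/128, 11/16, 3/4, 1 } => 2771/4096

2771/4096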